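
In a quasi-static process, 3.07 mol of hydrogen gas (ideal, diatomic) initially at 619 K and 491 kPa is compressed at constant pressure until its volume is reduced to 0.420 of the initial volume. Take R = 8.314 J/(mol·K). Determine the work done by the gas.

V₁ = nRT₁/P₁ = 3.07×8.314×619/491 = 32.2 L.
Isobaric: P stays 491 kPa; V/T = const ⇒ T₂ = 260 K, V₂ = 13.5 L.
W = PΔV = 491×(13.5−32.2) kPa·L = -9160 J.

-9160 J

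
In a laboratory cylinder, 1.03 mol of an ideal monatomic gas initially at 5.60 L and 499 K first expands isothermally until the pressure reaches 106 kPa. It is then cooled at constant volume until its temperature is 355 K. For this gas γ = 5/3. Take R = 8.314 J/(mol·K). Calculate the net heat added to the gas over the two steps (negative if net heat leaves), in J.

6590 J

P₁ = nRT₁/V₁ = 1.03×8.314×499/5.60 = 763 kPa.
Step 1 — Isothermal: T stays 499 K; PV = const ⇒ V₂ = 40.3 L, P₂ = 106 kPa.
ΔU = 0 (ideal gas, T constant).
W = nRT ln(V₂/V₁) = 1.03×8.314×499×ln(7.20) = 8430 J.
Q = ΔU + W = 8430 J.
State after step 1: P = 106 kPa, V = 40.3 L, T = 499 K.
Step 2 — Isochoric: V stays 40.3 L; P/T = const ⇒ T₂ = 355 K, P₂ = 75.4 kPa.
W = 0 (no volume change).
ΔU = nCvΔT = 1.03×12.5×(355−499) = -1850 J.
Q = ΔU = -1850 J.
Net over both steps: W = 8430 J, Q = 6590 J, ΔU = -1850 J.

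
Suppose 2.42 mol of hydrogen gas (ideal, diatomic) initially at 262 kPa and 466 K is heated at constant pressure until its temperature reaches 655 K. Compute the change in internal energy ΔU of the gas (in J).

V₁ = nRT₁/P₁ = 2.42×8.314×466/262 = 35.8 L.
Isobaric: P stays 262 kPa; V/T = const ⇒ T₂ = 655 K, V₂ = 50.3 L.
For an ideal gas ΔU = nCvΔT with Cv = (5/2)R = 20.8 J/(mol·K).
ΔU = 2.42×20.8×(655−466) = 9510 J.

9510 J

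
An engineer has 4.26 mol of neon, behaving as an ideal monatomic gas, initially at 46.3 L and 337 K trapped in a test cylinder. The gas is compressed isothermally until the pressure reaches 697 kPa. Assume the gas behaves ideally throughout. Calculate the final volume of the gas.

P₁ = nRT₁/V₁ = 4.26×8.314×337/46.3 = 258 kPa.
Isothermal: T stays 337 K; PV = const ⇒ V₂ = 17.1 L, P₂ = 697 kPa.

17.1 L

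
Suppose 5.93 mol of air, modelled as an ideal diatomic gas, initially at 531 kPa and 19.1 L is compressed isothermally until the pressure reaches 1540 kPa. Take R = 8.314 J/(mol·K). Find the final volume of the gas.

T₁ = P₁V₁/(nR) = 531×19.1/(5.93×8.314) = 206 K.
Isothermal: T stays 206 K; PV = const ⇒ V₂ = 6.59 L, P₂ = 1540 kPa.

6.59 L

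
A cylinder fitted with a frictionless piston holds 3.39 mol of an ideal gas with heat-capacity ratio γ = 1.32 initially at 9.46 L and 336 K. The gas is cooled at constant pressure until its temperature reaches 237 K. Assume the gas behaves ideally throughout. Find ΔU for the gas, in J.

-8720 J

P₁ = nRT₁/V₁ = 3.39×8.314×336/9.46 = 1000 kPa.
Isobaric: P stays 1000 kPa; V/T = const ⇒ T₂ = 237 K, V₂ = 6.67 L.
For an ideal gas ΔU = nCvΔT with Cv = R/(γ−1) = 26.0 J/(mol·K).
ΔU = 3.39×26.0×(237−336) = -8720 J.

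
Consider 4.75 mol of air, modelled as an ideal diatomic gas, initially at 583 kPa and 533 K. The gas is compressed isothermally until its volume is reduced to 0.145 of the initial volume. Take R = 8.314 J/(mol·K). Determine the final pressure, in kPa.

V₁ = nRT₁/P₁ = 4.75×8.314×533/583 = 36.1 L.
Isothermal: T stays 533 K; PV = const ⇒ V₂ = 5.24 L, P₂ = 4020 kPa.

4020 kPa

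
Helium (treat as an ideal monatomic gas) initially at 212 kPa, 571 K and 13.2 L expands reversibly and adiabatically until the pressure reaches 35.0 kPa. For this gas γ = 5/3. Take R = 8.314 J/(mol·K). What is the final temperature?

278 K

Adiabatic: T₂/T₁ = (P₂/P₁)^((γ−1)/γ) ⇒ T₂ = 571×(0.165)^0.400 = 278 K; V₂ = 38.9 L.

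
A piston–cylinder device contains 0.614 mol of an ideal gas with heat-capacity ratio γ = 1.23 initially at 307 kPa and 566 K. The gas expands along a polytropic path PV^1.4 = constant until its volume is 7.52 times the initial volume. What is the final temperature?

253 K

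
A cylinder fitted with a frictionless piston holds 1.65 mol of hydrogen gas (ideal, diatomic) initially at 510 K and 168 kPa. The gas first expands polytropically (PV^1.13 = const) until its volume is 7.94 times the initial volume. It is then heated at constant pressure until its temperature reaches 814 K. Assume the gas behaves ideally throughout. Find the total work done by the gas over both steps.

18500 J

V₁ = nRT₁/P₁ = 1.65×8.314×510/168 = 41.6 L.
Step 1 — Polytropic n=1.13: T₂ = T₁(V₁/V₂)^(n−1) = 510×(0.126)^0.13 = 390 K; P₂ = P₁(V₁/V₂)^n = 16.2 kPa.
W = (P₁V₁−P₂V₂)/(n−1) = (168×41.6−16.2×331)/0.13 = 12700 J.
ΔU = nCvΔT = 1.65×20.8×(390−510) = -4130 J.
Q = ΔU + W = 8580 J.
State after step 1: P = 16.2 kPa, V = 331 L, T = 390 K.
Step 2 — Isobaric: P stays 16.2 kPa; V/T = const ⇒ T₂ = 814 K, V₂ = 691 L.
W = PΔV = 16.2×(691−331) kPa·L = 5820 J.
ΔU = nCvΔT = 1.65×20.8×(814−390) = 14600 J.
Q = ΔU + W = nCpΔT = 20400 J.
Net over both steps: W = 18500 J, Q = 29000 J, ΔU = 10400 J.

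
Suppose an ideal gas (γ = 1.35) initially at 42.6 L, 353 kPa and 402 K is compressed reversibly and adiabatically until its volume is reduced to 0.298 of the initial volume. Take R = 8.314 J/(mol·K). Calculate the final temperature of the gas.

Adiabatic: TV^(γ−1) = const ⇒ T₂ = 402×(3.36)^0.350 = 614 K; PV^γ = const ⇒ P₂ = 1810 kPa.

614 K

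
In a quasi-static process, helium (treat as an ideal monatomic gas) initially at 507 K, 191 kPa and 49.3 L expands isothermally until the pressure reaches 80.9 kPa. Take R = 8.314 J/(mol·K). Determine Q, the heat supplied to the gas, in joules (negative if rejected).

8090 J

n = P₁V₁/(RT₁) = 191×49.3/(8.314×507) = 2.23 mol.
Isothermal: T stays 507 K; PV = const ⇒ V₂ = 116 L, P₂ = 80.9 kPa.
ΔU = 0 (ideal gas, T constant).
W = nRT ln(V₂/V₁) = 2.23×8.314×507×ln(2.36) = 8090 J.
Q = ΔU + W = 8090 J.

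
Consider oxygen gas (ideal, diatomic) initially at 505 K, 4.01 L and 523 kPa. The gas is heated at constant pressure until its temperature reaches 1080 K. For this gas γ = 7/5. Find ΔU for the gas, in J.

5970 J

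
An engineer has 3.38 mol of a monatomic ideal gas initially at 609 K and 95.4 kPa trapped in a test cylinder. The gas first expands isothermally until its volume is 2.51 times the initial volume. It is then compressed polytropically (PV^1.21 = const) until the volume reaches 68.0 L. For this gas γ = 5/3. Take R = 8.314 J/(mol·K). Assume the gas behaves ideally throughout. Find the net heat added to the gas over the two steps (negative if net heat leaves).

V₁ = nRT₁/P₁ = 3.38×8.314×609/95.4 = 179 L.
Step 1 — Isothermal: T stays 609 K; PV = const ⇒ V₂ = 450 L, P₂ = 38.0 kPa.
ΔU = 0 (ideal gas, T constant).
W = nRT ln(V₂/V₁) = 3.38×8.314×609×ln(2.51) = 15700 J.
Q = ΔU + W = 15700 J.
State after step 1: P = 38.0 kPa, V = 450 L, T = 609 K.
Step 2 — Polytropic n=1.21: T₂ = T₁(V₁/V₂)^(n−1) = 609×(6.62)^0.21 = 906 K; P₂ = P₁(V₁/V₂)^n = 374 kPa.
W = (P₁V₁−P₂V₂)/(n−1) = (38.0×450−374×68.0)/0.21 = -39700 J.
ΔU = nCvΔT = 3.38×12.5×(906−609) = 12500 J.
Q = ΔU + W = -27200 J.
Net over both steps: W = -24000 J, Q = -11500 J, ΔU = 12500 J.

-11500 J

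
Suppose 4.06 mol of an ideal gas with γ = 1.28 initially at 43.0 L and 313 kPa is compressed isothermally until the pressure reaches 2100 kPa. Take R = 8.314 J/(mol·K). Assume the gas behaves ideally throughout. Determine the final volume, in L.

6.41 L

T₁ = P₁V₁/(nR) = 313×43.0/(4.06×8.314) = 399 K.
Isothermal: T stays 399 K; PV = const ⇒ V₂ = 6.41 L, P₂ = 2100 kPa.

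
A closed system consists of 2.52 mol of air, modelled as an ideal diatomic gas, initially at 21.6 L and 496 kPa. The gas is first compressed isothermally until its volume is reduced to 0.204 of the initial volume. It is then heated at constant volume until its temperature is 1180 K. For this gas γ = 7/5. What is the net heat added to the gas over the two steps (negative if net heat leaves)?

18000 J

T₁ = P₁V₁/(nR) = 496×21.6/(2.52×8.314) = 511 K.
Step 1 — Isothermal: T stays 511 K; PV = const ⇒ V₂ = 4.41 L, P₂ = 2430 kPa.
ΔU = 0 (ideal gas, T constant).
W = nRT ln(V₂/V₁) = 2.52×8.314×511×ln(0.204) = -17000 J.
Q = ΔU + W = -17000 J.
State after step 1: P = 2430 kPa, V = 4.41 L, T = 511 K.
Step 2 — Isochoric: V stays 4.41 L; P/T = const ⇒ T₂ = 1180 K, P₂ = 5610 kPa.
W = 0 (no volume change).
ΔU = nCvΔT = 2.52×20.8×(1180−511) = 35000 J.
Q = ΔU = 35000 J.
Net over both steps: W = -17000 J, Q = 18000 J, ΔU = 35000 J.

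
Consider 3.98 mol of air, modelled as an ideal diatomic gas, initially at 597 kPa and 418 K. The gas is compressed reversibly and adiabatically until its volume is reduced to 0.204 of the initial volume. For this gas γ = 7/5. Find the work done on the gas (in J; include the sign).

V₁ = nRT₁/P₁ = 3.98×8.314×418/597 = 23.2 L.
Adiabatic: TV^(γ−1) = const ⇒ T₂ = 418×(4.90)^0.400 = 789 K; PV^γ = const ⇒ P₂ = 5530 kPa.
ΔU = nCvΔT = 3.98×20.8×(789−418) = 30700 J.
Q = 0 for an adiabatic process, so W = −ΔU = -30700 J.
Work done on the gas = −W_by = 30700 J.

30700 J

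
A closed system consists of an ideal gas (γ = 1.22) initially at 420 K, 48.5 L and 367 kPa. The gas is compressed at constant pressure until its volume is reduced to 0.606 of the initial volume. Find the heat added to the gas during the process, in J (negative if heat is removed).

n = P₁V₁/(RT₁) = 367×48.5/(8.314×420) = 5.10 mol.
Isobaric: P stays 367 kPa; V/T = const ⇒ T₂ = 255 K, V₂ = 29.4 L.
W = PΔV = 367×(29.4−48.5) kPa·L = -7010 J.
ΔU = nCvΔT = 5.10×37.8×(255−420) = -31900 J.
Q = ΔU + W = nCpΔT = -38900 J.

-38900 J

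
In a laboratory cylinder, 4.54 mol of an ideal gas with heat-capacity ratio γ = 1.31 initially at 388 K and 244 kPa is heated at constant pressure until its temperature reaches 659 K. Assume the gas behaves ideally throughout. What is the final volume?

V₁ = nRT₁/P₁ = 4.54×8.314×388/244 = 60.0 L.
Isobaric: P stays 244 kPa; V/T = const ⇒ T₂ = 659 K, V₂ = 102 L.

102 L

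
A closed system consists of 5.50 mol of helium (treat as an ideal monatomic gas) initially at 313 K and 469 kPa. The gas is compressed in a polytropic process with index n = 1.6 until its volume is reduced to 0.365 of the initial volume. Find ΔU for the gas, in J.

V₁ = nRT₁/P₁ = 5.50×8.314×313/469 = 30.5 L.
Polytropic n=1.6: T₂ = T₁(V₁/V₂)^(n−1) = 313×(2.74)^0.60 = 573 K; P₂ = P₁(V₁/V₂)^n = 2350 kPa.
For an ideal gas ΔU = nCvΔT with Cv = (3/2)R = 12.5 J/(mol·K).
ΔU = 5.50×12.5×(573−313) = 17800 J.

17800 J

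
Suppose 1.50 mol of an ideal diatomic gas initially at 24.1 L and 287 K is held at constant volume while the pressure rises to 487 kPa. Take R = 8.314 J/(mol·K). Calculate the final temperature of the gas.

P₁ = nRT₁/V₁ = 1.50×8.314×287/24.1 = 149 kPa.
Isochoric: V stays 24.1 L; P/T = const ⇒ T₂ = 941 K, P₂ = 487 kPa.

941 K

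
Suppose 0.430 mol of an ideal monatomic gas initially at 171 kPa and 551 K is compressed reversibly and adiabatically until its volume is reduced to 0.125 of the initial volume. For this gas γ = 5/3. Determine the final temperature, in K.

2200 K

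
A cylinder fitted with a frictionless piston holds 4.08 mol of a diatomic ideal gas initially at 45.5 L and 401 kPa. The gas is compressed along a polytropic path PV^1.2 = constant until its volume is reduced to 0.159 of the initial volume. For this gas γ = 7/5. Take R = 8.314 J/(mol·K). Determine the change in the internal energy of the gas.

T₁ = P₁V₁/(nR) = 401×45.5/(4.08×8.314) = 538 K.
Polytropic n=1.2: T₂ = T₁(V₁/V₂)^(n−1) = 538×(6.29)^0.20 = 777 K; P₂ = P₁(V₁/V₂)^n = 3640 kPa.
For an ideal gas ΔU = nCvΔT with Cv = (5/2)R = 20.8 J/(mol·K).
ΔU = 4.08×20.8×(777−538) = 20300 J.

20300 J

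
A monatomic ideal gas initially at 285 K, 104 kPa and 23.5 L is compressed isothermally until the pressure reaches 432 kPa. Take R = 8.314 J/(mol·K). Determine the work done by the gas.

n = P₁V₁/(RT₁) = 104×23.5/(8.314×285) = 1.03 mol.
Isothermal: T stays 285 K; PV = const ⇒ V₂ = 5.66 L, P₂ = 432 kPa.
W = nRT ln(V₂/V₁) = 1.03×8.314×285×ln(0.241) = -3480 J.

-3480 J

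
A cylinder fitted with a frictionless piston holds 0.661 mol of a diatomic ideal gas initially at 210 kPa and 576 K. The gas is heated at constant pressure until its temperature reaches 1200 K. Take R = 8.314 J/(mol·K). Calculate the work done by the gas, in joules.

3430 J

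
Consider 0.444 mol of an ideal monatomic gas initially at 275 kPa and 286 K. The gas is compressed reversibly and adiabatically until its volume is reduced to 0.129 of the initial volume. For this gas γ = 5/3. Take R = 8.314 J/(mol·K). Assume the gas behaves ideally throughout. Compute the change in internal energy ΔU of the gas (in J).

4620 J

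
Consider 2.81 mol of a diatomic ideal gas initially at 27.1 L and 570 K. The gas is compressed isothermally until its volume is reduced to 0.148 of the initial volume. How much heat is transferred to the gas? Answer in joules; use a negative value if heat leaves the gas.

-25400 J

P₁ = nRT₁/V₁ = 2.81×8.314×570/27.1 = 491 kPa.
Isothermal: T stays 570 K; PV = const ⇒ V₂ = 4.01 L, P₂ = 3320 kPa.
ΔU = 0 (ideal gas, T constant).
W = nRT ln(V₂/V₁) = 2.81×8.314×570×ln(0.148) = -25400 J.
Q = ΔU + W = -25400 J.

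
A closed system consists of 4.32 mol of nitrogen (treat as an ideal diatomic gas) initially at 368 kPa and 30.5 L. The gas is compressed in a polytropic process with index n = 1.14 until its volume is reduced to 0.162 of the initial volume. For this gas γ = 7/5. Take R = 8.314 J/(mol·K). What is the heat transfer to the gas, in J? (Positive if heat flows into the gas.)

-15100 J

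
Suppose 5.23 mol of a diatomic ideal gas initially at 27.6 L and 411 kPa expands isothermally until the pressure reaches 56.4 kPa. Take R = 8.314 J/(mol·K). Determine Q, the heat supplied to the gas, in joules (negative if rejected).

22500 J

T₁ = P₁V₁/(nR) = 411×27.6/(5.23×8.314) = 261 K.
Isothermal: T stays 261 K; PV = const ⇒ V₂ = 201 L, P₂ = 56.4 kPa.
ΔU = 0 (ideal gas, T constant).
W = nRT ln(V₂/V₁) = 5.23×8.314×261×ln(7.29) = 22500 J.
Q = ΔU + W = 22500 J.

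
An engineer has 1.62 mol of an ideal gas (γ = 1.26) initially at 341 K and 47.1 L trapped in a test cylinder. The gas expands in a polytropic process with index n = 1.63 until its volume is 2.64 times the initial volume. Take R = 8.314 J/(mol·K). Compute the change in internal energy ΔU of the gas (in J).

-8080 J

P₁ = nRT₁/V₁ = 1.62×8.314×341/47.1 = 97.5 kPa.
Polytropic n=1.63: T₂ = T₁(V₁/V₂)^(n−1) = 341×(0.379)^0.63 = 185 K; P₂ = P₁(V₁/V₂)^n = 20.0 kPa.
For an ideal gas ΔU = nCvΔT with Cv = R/(γ−1) = 32.0 J/(mol·K).
ΔU = 1.62×32.0×(185−341) = -8080 J.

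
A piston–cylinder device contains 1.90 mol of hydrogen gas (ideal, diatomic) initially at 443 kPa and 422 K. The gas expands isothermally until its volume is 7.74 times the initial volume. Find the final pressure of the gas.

V₁ = nRT₁/P₁ = 1.90×8.314×422/443 = 15.0 L.
Isothermal: T stays 422 K; PV = const ⇒ V₂ = 116 L, P₂ = 57.2 kPa.

57.2 kPa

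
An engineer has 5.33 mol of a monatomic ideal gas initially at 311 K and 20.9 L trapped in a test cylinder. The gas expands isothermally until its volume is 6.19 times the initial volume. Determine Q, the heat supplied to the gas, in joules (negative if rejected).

P₁ = nRT₁/V₁ = 5.33×8.314×311/20.9 = 659 kPa.
Isothermal: T stays 311 K; PV = const ⇒ V₂ = 129 L, P₂ = 107 kPa.
ΔU = 0 (ideal gas, T constant).
W = nRT ln(V₂/V₁) = 5.33×8.314×311×ln(6.19) = 25100 J.
Q = ΔU + W = 25100 J.

25100 J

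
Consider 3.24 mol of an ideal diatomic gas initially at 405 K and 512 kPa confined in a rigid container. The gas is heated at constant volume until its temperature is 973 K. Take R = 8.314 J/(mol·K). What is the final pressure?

1230 kPa

V₁ = nRT₁/P₁ = 3.24×8.314×405/512 = 21.3 L.
Isochoric: V stays 21.3 L; P/T = const ⇒ T₂ = 973 K, P₂ = 1230 kPa.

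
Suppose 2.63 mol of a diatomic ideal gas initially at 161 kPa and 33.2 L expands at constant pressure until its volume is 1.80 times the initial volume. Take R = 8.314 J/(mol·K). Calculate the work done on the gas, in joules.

-4280 J

T₁ = P₁V₁/(nR) = 161×33.2/(2.63×8.314) = 244 K.
Isobaric: P stays 161 kPa; V/T = const ⇒ T₂ = 440 K, V₂ = 59.8 L.
W = PΔV = 161×(59.8−33.2) kPa·L = 4280 J.
Work done on the gas = −W_by = -4280 J.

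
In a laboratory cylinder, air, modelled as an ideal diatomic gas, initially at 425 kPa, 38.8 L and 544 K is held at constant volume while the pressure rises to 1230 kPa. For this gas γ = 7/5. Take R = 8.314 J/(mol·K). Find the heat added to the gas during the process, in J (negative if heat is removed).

78100 J

n = P₁V₁/(RT₁) = 425×38.8/(8.314×544) = 3.65 mol.
Isochoric: V stays 38.8 L; P/T = const ⇒ T₂ = 1570 K, P₂ = 1230 kPa.
W = 0 (no volume change).
ΔU = nCvΔT = 3.65×20.8×(1570−544) = 78100 J.
Q = ΔU = 78100 J.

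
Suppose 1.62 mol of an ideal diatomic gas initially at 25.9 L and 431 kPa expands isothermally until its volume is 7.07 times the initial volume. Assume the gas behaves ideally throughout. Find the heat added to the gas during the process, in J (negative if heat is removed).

T₁ = P₁V₁/(nR) = 431×25.9/(1.62×8.314) = 829 K.
Isothermal: T stays 829 K; PV = const ⇒ V₂ = 183 L, P₂ = 61.0 kPa.
ΔU = 0 (ideal gas, T constant).
W = nRT ln(V₂/V₁) = 1.62×8.314×829×ln(7.07) = 21800 J.
Q = ΔU + W = 21800 J.

21800 J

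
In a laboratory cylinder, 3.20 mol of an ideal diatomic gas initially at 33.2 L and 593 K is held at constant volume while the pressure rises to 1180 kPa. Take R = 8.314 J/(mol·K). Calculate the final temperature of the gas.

1470 K

P₁ = nRT₁/V₁ = 3.20×8.314×593/33.2 = 475 kPa.
Isochoric: V stays 33.2 L; P/T = const ⇒ T₂ = 1470 K, P₂ = 1180 kPa.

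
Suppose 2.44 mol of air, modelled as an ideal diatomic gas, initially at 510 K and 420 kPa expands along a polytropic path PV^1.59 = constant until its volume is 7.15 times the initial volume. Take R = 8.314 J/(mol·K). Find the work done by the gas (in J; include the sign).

12000 J

V₁ = nRT₁/P₁ = 2.44×8.314×510/420 = 24.6 L.
Polytropic n=1.59: T₂ = T₁(V₁/V₂)^(n−1) = 510×(0.140)^0.59 = 160 K; P₂ = P₁(V₁/V₂)^n = 18.4 kPa.
W = (P₁V₁−P₂V₂)/(n−1) = (420×24.6−18.4×176)/0.59 = 12000 J.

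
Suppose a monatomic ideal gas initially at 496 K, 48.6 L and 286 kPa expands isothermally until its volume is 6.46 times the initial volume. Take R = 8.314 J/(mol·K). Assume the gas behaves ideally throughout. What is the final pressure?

44.3 kPa

Isothermal: T stays 496 K; PV = const ⇒ V₂ = 314 L, P₂ = 44.3 kPa.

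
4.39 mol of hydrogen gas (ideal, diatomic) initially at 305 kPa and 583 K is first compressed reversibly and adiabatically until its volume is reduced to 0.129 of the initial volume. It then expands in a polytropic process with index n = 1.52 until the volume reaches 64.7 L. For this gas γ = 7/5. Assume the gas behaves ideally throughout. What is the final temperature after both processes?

474 K

V₁ = nRT₁/P₁ = 4.39×8.314×583/305 = 69.8 L.
Step 1 — Adiabatic: TV^(γ−1) = const ⇒ T₂ = 583×(7.75)^0.400 = 1320 K; PV^γ = const ⇒ P₂ = 5360 kPa.
ΔU = nCvΔT = 4.39×20.8×(1320−583) = 67500 J.
Q = 0 for an adiabatic process, so W = −ΔU = -67500 J.
State after step 1: P = 5360 kPa, V = 9.00 L, T = 1320 K.
Step 2 — Polytropic n=1.52: T₂ = T₁(V₁/V₂)^(n−1) = 1320×(0.139)^0.52 = 474 K; P₂ = P₁(V₁/V₂)^n = 268 kPa.
W = (P₁V₁−P₂V₂)/(n−1) = (5360×9.00−268×64.7)/0.52 = 59500 J.
ΔU = nCvΔT = 4.39×20.8×(474−1320) = -77400 J.
Q = ΔU + W = -17900 J.
Net over both steps: W = -7940 J, Q = -17900 J, ΔU = -9930 J.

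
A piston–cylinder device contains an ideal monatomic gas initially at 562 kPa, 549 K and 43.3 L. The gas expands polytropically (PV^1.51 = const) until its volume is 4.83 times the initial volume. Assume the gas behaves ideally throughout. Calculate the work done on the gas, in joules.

-26300 J

n = P₁V₁/(RT₁) = 562×43.3/(8.314×549) = 5.33 mol.
Polytropic n=1.51: T₂ = T₁(V₁/V₂)^(n−1) = 549×(0.207)^0.51 = 246 K; P₂ = P₁(V₁/V₂)^n = 52.1 kPa.
W = (P₁V₁−P₂V₂)/(n−1) = (562×43.3−52.1×209)/0.51 = 26300 J.
Work done on the gas = −W_by = -26300 J.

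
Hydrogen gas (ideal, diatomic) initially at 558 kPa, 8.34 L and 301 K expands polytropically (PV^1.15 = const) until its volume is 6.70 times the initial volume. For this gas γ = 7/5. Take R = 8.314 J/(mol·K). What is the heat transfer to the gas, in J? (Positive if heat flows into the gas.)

n = P₁V₁/(RT₁) = 558×8.34/(8.314×301) = 1.86 mol.
Polytropic n=1.15: T₂ = T₁(V₁/V₂)^(n−1) = 301×(0.149)^0.15 = 226 K; P₂ = P₁(V₁/V₂)^n = 62.6 kPa.
W = (P₁V₁−P₂V₂)/(n−1) = (558×8.34−62.6×55.9)/0.15 = 7700 J.
ΔU = nCvΔT = 1.86×20.8×(226−301) = -2890 J.
Q = ΔU + W = 4810 J.

4810 J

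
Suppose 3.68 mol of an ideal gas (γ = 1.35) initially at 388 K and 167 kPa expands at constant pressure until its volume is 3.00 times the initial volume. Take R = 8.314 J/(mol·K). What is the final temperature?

1160 K

V₁ = nRT₁/P₁ = 3.68×8.314×388/167 = 71.1 L.
Isobaric: P stays 167 kPa; V/T = const ⇒ T₂ = 1160 K, V₂ = 213 L.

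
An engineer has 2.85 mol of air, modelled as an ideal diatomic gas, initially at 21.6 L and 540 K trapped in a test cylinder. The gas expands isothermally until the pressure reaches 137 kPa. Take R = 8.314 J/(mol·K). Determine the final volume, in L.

P₁ = nRT₁/V₁ = 2.85×8.314×540/21.6 = 592 kPa.
Isothermal: T stays 540 K; PV = const ⇒ V₂ = 93.4 L, P₂ = 137 kPa.

93.4 L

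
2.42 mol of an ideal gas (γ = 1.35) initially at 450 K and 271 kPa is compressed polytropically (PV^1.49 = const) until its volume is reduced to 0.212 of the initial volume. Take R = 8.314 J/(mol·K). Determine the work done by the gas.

-21000 J

V₁ = nRT₁/P₁ = 2.42×8.314×450/271 = 33.4 L.
Polytropic n=1.49: T₂ = T₁(V₁/V₂)^(n−1) = 450×(4.72)^0.49 = 962 K; P₂ = P₁(V₁/V₂)^n = 2730 kPa.
W = (P₁V₁−P₂V₂)/(n−1) = (271×33.4−2730×7.08)/0.49 = -21000 J.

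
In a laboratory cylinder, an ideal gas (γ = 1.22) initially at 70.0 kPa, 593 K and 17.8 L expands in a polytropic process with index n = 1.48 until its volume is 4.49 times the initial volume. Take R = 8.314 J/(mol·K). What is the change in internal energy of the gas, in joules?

n = P₁V₁/(RT₁) = 70.0×17.8/(8.314×593) = 0.253 mol.
Polytropic n=1.48: T₂ = T₁(V₁/V₂)^(n−1) = 593×(0.223)^0.48 = 288 K; P₂ = P₁(V₁/V₂)^n = 7.58 kPa.
For an ideal gas ΔU = nCvΔT with Cv = R/(γ−1) = 37.8 J/(mol·K).
ΔU = 0.253×37.8×(288−593) = -2910 J.

-2910 J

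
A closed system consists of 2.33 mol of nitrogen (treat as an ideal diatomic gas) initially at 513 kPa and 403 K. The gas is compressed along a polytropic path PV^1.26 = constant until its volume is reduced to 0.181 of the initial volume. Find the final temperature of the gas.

629 K

V₁ = nRT₁/P₁ = 2.33×8.314×403/513 = 15.2 L.
Polytropic n=1.26: T₂ = T₁(V₁/V₂)^(n−1) = 403×(5.52)^0.26 = 629 K; P₂ = P₁(V₁/V₂)^n = 4420 kPa.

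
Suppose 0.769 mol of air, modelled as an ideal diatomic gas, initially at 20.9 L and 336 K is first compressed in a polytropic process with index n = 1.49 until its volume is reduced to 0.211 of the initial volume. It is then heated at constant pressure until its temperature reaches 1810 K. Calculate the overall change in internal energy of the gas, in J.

23600 J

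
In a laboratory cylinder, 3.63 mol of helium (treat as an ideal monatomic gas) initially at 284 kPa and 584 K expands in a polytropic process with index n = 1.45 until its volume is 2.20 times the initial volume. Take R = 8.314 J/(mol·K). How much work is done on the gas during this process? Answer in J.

-11700 J

V₁ = nRT₁/P₁ = 3.63×8.314×584/284 = 62.1 L.
Polytropic n=1.45: T₂ = T₁(V₁/V₂)^(n−1) = 584×(0.455)^0.45 = 410 K; P₂ = P₁(V₁/V₂)^n = 90.5 kPa.
W = (P₁V₁−P₂V₂)/(n−1) = (284×62.1−90.5×137)/0.45 = 11700 J.
Work done on the gas = −W_by = -11700 J.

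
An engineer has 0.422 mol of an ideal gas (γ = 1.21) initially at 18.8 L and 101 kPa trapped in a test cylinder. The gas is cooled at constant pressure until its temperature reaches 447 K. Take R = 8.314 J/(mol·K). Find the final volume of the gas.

15.5 L

T₁ = P₁V₁/(nR) = 101×18.8/(0.422×8.314) = 541 K.
Isobaric: P stays 101 kPa; V/T = const ⇒ T₂ = 447 K, V₂ = 15.5 L.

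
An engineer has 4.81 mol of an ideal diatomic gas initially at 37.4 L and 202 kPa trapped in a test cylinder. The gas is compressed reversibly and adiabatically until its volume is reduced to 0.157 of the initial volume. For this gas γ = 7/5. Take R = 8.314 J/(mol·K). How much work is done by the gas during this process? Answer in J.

T₁ = P₁V₁/(nR) = 202×37.4/(4.81×8.314) = 189 K.
Adiabatic: TV^(γ−1) = const ⇒ T₂ = 189×(6.37)^0.400 = 396 K; PV^γ = const ⇒ P₂ = 2700 kPa.
ΔU = nCvΔT = 4.81×20.8×(396−189) = 20700 J.
Q = 0 for an adiabatic process, so W = −ΔU = -20700 J.

-20700 J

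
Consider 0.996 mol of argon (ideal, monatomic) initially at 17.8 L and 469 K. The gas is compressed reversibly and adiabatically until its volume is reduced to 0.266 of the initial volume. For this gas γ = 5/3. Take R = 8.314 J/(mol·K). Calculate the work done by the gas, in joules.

P₁ = nRT₁/V₁ = 0.996×8.314×469/17.8 = 218 kPa.
Adiabatic: TV^(γ−1) = const ⇒ T₂ = 469×(3.76)^0.667 = 1130 K; PV^γ = const ⇒ P₂ = 1980 kPa.
ΔU = nCvΔT = 0.996×12.5×(1130−469) = 8260 J.
Q = 0 for an adiabatic process, so W = −ΔU = -8260 J.

-8260 J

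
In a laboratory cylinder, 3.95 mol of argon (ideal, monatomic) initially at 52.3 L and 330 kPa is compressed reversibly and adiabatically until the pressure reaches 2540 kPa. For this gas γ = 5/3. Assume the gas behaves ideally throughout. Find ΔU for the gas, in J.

T₁ = P₁V₁/(nR) = 330×52.3/(3.95×8.314) = 526 K.
Adiabatic: T₂/T₁ = (P₂/P₁)^((γ−1)/γ) ⇒ T₂ = 526×(7.70)^0.400 = 1190 K; V₂ = 15.4 L.
For an ideal gas ΔU = nCvΔT with Cv = (3/2)R = 12.5 J/(mol·K).
ΔU = 3.95×12.5×(1190−526) = 32700 J.

32700 J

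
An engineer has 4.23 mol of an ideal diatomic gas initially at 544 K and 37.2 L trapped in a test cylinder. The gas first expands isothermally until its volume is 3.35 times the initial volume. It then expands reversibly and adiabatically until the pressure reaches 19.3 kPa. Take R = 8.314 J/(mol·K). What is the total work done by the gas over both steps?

P₁ = nRT₁/V₁ = 4.23×8.314×544/37.2 = 514 kPa.
Step 1 — Isothermal: T stays 544 K; PV = const ⇒ V₂ = 125 L, P₂ = 154 kPa.
ΔU = 0 (ideal gas, T constant).
W = nRT ln(V₂/V₁) = 4.23×8.314×544×ln(3.35) = 23100 J.
Q = ΔU + W = 23100 J.
State after step 1: P = 154 kPa, V = 125 L, T = 544 K.
Step 2 — Adiabatic: T₂/T₁ = (P₂/P₁)^((γ−1)/γ) ⇒ T₂ = 544×(0.126)^0.286 = 301 K; V₂ = 548 L.
ΔU = nCvΔT = 4.23×20.8×(301−544) = -21400 J.
Q = 0 for an adiabatic process, so W = −ΔU = 21400 J.
Net over both steps: W = 44500 J, Q = 23100 J, ΔU = -21400 J.

44500 J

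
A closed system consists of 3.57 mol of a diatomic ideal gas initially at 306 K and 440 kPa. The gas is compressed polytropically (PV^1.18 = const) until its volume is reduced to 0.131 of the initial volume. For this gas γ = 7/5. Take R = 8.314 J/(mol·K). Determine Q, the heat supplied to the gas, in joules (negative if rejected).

-12300 J

V₁ = nRT₁/P₁ = 3.57×8.314×306/440 = 20.6 L.
Polytropic n=1.18: T₂ = T₁(V₁/V₂)^(n−1) = 306×(7.63)^0.18 = 441 K; P₂ = P₁(V₁/V₂)^n = 4840 kPa.
W = (P₁V₁−P₂V₂)/(n−1) = (440×20.6−4840×2.70)/0.18 = -22300 J.
ΔU = nCvΔT = 3.57×20.8×(441−306) = 10000 J.
Q = ΔU + W = -12300 J.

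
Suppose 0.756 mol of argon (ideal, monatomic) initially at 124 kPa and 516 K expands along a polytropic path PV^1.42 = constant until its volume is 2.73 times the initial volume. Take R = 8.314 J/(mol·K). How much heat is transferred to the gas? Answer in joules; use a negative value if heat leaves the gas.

983 J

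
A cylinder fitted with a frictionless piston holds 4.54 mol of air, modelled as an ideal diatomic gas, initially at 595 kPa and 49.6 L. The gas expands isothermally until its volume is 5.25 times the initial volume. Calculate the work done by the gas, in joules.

48900 J

T₁ = P₁V₁/(nR) = 595×49.6/(4.54×8.314) = 782 K.
Isothermal: T stays 782 K; PV = const ⇒ V₂ = 260 L, P₂ = 113 kPa.
W = nRT ln(V₂/V₁) = 4.54×8.314×782×ln(5.25) = 48900 J.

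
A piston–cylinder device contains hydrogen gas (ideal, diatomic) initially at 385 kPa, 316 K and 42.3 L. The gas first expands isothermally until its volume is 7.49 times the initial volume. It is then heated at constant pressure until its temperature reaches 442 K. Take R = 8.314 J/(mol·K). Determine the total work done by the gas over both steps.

n = P₁V₁/(RT₁) = 385×42.3/(8.314×316) = 6.20 mol.
Step 1 — Isothermal: T stays 316 K; PV = const ⇒ V₂ = 317 L, P₂ = 51.4 kPa.
ΔU = 0 (ideal gas, T constant).
W = nRT ln(V₂/V₁) = 6.20×8.314×316×ln(7.49) = 32800 J.
Q = ΔU + W = 32800 J.
State after step 1: P = 51.4 kPa, V = 317 L, T = 316 K.
Step 2 — Isobaric: P stays 51.4 kPa; V/T = const ⇒ T₂ = 442 K, V₂ = 443 L.
W = PΔV = 51.4×(443−317) kPa·L = 6490 J.
ΔU = nCvΔT = 6.20×20.8×(442−316) = 16200 J.
Q = ΔU + W = nCpΔT = 22700 J.
Net over both steps: W = 39300 J, Q = 55500 J, ΔU = 16200 J.

39300 J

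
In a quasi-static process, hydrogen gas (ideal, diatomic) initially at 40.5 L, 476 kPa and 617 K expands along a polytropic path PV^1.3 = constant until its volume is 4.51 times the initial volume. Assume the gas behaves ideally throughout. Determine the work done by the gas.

n = P₁V₁/(RT₁) = 476×40.5/(8.314×617) = 3.76 mol.
Polytropic n=1.3: T₂ = T₁(V₁/V₂)^(n−1) = 617×(0.222)^0.30 = 393 K; P₂ = P₁(V₁/V₂)^n = 67.2 kPa.
W = (P₁V₁−P₂V₂)/(n−1) = (476×40.5−67.2×183)/0.30 = 23400 J.

23400 J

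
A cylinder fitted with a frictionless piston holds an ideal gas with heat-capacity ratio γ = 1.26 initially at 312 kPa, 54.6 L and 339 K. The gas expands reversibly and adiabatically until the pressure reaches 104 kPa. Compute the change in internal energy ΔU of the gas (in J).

n = P₁V₁/(RT₁) = 312×54.6/(8.314×339) = 6.04 mol.
Adiabatic: T₂/T₁ = (P₂/P₁)^((γ−1)/γ) ⇒ T₂ = 339×(0.333)^0.206 = 270 K; V₂ = 131 L.
For an ideal gas ΔU = nCvΔT with Cv = R/(γ−1) = 32.0 J/(mol·K).
ΔU = 6.04×32.0×(270−339) = -13300 J.

-13300 J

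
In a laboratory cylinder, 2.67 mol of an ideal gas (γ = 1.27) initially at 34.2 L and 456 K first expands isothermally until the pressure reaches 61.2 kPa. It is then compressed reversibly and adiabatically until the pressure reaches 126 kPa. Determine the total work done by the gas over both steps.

9730 J

P₁ = nRT₁/V₁ = 2.67×8.314×456/34.2 = 296 kPa.
Step 1 — Isothermal: T stays 456 K; PV = const ⇒ V₂ = 165 L, P₂ = 61.2 kPa.
ΔU = 0 (ideal gas, T constant).
W = nRT ln(V₂/V₁) = 2.67×8.314×456×ln(4.84) = 16000 J.
Q = ΔU + W = 16000 J.
State after step 1: P = 61.2 kPa, V = 165 L, T = 456 K.
Step 2 — Adiabatic: T₂/T₁ = (P₂/P₁)^((γ−1)/γ) ⇒ T₂ = 456×(2.06)^0.213 = 532 K; V₂ = 93.7 L.
ΔU = nCvΔT = 2.67×30.8×(532−456) = 6220 J.
Q = 0 for an adiabatic process, so W = −ΔU = -6220 J.
Net over both steps: W = 9730 J, Q = 16000 J, ΔU = 6220 J.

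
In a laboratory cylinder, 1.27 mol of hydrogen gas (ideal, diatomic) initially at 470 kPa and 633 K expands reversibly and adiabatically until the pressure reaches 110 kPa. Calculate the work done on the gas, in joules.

-5670 J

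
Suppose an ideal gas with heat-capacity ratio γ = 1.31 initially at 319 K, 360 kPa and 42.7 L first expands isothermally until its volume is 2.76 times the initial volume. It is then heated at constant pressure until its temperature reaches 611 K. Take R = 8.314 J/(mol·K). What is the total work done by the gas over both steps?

n = P₁V₁/(RT₁) = 360×42.7/(8.314×319) = 5.80 mol.
Step 1 — Isothermal: T stays 319 K; PV = const ⇒ V₂ = 118 L, P₂ = 130 kPa.
ΔU = 0 (ideal gas, T constant).
W = nRT ln(V₂/V₁) = 5.80×8.314×319×ln(2.76) = 15600 J.
Q = ΔU + W = 15600 J.
State after step 1: P = 130 kPa, V = 118 L, T = 319 K.
Step 2 — Isobaric: P stays 130 kPa; V/T = const ⇒ T₂ = 611 K, V₂ = 226 L.
W = PΔV = 130×(226−118) kPa·L = 14100 J.
ΔU = nCvΔT = 5.80×26.8×(611−319) = 45400 J.
Q = ΔU + W = nCpΔT = 59500 J.
Net over both steps: W = 29700 J, Q = 75100 J, ΔU = 45400 J.

29700 J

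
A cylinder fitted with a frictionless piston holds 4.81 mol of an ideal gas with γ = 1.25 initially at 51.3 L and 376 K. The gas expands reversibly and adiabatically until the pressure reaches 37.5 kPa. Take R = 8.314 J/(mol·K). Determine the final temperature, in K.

249 K

P₁ = nRT₁/V₁ = 4.81×8.314×376/51.3 = 293 kPa.
Adiabatic: T₂/T₁ = (P₂/P₁)^((γ−1)/γ) ⇒ T₂ = 376×(0.128)^0.200 = 249 K; V₂ = 266 L.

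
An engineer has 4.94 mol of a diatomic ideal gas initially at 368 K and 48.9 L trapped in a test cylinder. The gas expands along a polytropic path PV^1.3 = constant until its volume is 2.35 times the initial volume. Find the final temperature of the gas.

P₁ = nRT₁/V₁ = 4.94×8.314×368/48.9 = 309 kPa.
Polytropic n=1.3: T₂ = T₁(V₁/V₂)^(n−1) = 368×(0.426)^0.30 = 285 K; P₂ = P₁(V₁/V₂)^n = 102 kPa.

285 K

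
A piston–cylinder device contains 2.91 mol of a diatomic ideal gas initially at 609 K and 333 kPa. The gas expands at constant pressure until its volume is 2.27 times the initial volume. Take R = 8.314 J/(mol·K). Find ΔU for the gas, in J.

46800 J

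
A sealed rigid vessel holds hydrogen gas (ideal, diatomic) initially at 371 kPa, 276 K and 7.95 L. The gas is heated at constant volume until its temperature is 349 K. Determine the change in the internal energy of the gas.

1950 J

n = P₁V₁/(RT₁) = 371×7.95/(8.314×276) = 1.29 mol.
Isochoric: V stays 7.95 L; P/T = const ⇒ T₂ = 349 K, P₂ = 469 kPa.
For an ideal gas ΔU = nCvΔT with Cv = (5/2)R = 20.8 J/(mol·K).
ΔU = 1.29×20.8×(349−276) = 1950 J.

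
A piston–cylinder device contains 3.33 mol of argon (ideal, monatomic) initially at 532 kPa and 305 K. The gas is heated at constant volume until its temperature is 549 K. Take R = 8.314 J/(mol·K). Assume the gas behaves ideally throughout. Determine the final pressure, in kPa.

958 kPa

V₁ = nRT₁/P₁ = 3.33×8.314×305/532 = 15.9 L.
Isochoric: V stays 15.9 L; P/T = const ⇒ T₂ = 549 K, P₂ = 958 kPa.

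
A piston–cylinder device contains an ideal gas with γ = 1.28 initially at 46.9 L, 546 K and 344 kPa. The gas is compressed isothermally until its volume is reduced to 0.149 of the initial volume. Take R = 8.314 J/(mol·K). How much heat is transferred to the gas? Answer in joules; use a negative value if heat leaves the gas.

-30700 J

n = P₁V₁/(RT₁) = 344×46.9/(8.314×546) = 3.55 mol.
Isothermal: T stays 546 K; PV = const ⇒ V₂ = 6.99 L, P₂ = 2310 kPa.
ΔU = 0 (ideal gas, T constant).
W = nRT ln(V₂/V₁) = 3.55×8.314×546×ln(0.149) = -30700 J.
Q = ΔU + W = -30700 J.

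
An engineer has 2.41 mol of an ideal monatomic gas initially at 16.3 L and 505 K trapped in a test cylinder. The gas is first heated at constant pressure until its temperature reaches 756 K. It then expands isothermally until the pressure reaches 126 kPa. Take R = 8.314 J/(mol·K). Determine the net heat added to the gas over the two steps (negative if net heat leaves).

P₁ = nRT₁/V₁ = 2.41×8.314×505/16.3 = 621 kPa.
Step 1 — Isobaric: P stays 621 kPa; V/T = const ⇒ T₂ = 756 K, V₂ = 24.4 L.
W = PΔV = 621×(24.4−16.3) kPa·L = 5030 J.
ΔU = nCvΔT = 2.41×12.5×(756−505) = 7540 J.
Q = ΔU + W = nCpΔT = 12600 J.
State after step 1: P = 621 kPa, V = 24.4 L, T = 756 K.
Step 2 — Isothermal: T stays 756 K; PV = const ⇒ V₂ = 120 L, P₂ = 126 kPa.
ΔU = 0 (ideal gas, T constant).
W = nRT ln(V₂/V₁) = 2.41×8.314×756×ln(4.93) = 24200 J.
Q = ΔU + W = 24200 J.
Net over both steps: W = 29200 J, Q = 36700 J, ΔU = 7540 J.

36700 J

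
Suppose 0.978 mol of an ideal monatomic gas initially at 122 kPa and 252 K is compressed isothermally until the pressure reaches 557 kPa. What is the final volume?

3.68 L

V₁ = nRT₁/P₁ = 0.978×8.314×252/122 = 16.8 L.
Isothermal: T stays 252 K; PV = const ⇒ V₂ = 3.68 L, P₂ = 557 kPa.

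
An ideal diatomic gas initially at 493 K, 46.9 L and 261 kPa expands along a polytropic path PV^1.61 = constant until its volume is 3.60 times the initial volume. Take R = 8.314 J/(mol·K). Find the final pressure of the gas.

33.2 kPa

Polytropic n=1.61: T₂ = T₁(V₁/V₂)^(n−1) = 493×(0.278)^0.61 = 226 K; P₂ = P₁(V₁/V₂)^n = 33.2 kPa.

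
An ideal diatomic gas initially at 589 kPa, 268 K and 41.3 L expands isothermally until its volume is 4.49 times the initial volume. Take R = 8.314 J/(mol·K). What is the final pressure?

131 kPa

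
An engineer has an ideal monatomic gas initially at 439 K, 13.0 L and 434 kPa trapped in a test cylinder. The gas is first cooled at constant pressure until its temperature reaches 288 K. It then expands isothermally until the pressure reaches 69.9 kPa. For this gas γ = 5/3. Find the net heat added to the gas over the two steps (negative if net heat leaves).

n = P₁V₁/(RT₁) = 434×13.0/(8.314×439) = 1.55 mol.
Step 1 — Isobaric: P stays 434 kPa; V/T = const ⇒ T₂ = 288 K, V₂ = 8.53 L.
W = PΔV = 434×(8.53−13.0) kPa·L = -1940 J.
ΔU = nCvΔT = 1.55×12.5×(288−439) = -2910 J.
Q = ΔU + W = nCpΔT = -4850 J.
State after step 1: P = 434 kPa, V = 8.53 L, T = 288 K.
Step 2 — Isothermal: T stays 288 K; PV = const ⇒ V₂ = 53.0 L, P₂ = 69.9 kPa.
ΔU = 0 (ideal gas, T constant).
W = nRT ln(V₂/V₁) = 1.55×8.314×288×ln(6.21) = 6760 J.
Q = ΔU + W = 6760 J.
Net over both steps: W = 4820 J, Q = 1910 J, ΔU = -2910 J.

1910 J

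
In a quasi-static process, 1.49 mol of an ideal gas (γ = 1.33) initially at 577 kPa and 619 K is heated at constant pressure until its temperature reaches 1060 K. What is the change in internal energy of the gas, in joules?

16600 J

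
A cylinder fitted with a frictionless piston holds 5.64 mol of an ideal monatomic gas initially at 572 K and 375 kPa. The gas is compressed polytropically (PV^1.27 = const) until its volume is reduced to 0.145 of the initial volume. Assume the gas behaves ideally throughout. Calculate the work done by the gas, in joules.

V₁ = nRT₁/P₁ = 5.64×8.314×572/375 = 71.5 L.
Polytropic n=1.27: T₂ = T₁(V₁/V₂)^(n−1) = 572×(6.90)^0.27 = 963 K; P₂ = P₁(V₁/V₂)^n = 4360 kPa.
W = (P₁V₁−P₂V₂)/(n−1) = (375×71.5−4360×10.4)/0.27 = -68000 J.

-68000 J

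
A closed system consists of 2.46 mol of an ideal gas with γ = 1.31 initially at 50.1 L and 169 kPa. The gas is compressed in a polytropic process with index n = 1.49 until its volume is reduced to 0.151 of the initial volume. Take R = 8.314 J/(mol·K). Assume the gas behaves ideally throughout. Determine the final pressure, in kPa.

T₁ = P₁V₁/(nR) = 169×50.1/(2.46×8.314) = 414 K.
Polytropic n=1.49: T₂ = T₁(V₁/V₂)^(n−1) = 414×(6.62)^0.49 = 1050 K; P₂ = P₁(V₁/V₂)^n = 2830 kPa.

2830 kPa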